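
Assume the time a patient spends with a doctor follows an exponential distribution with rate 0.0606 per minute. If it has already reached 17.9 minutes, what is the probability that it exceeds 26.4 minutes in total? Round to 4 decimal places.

The exponential is memoryless, so the remaining time is again Exp(λ): the condition X > 17.9 is irrelevant.
P(X > 8.5) = e^(−0.5151) ≈ 0.5974.

0.5974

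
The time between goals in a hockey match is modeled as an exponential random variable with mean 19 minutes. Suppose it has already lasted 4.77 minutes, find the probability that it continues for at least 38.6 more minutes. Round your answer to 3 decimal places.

0.131

The rate is λ = 1/19 = 0.0526316 per minute.
P(X > s+t | X > s) = e^(−λ(s+t))/e^(−λs) = e^(−λt), independent of s = 4.77.
P(X > 38.6) = e^(−2.0316) ≈ 0.131.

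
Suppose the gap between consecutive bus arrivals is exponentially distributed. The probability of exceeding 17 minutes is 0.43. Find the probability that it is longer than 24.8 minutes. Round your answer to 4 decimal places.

0.2919

e^(−λ·17) = 0.43 ⇒ λ = −ln(0.43)/17 = 0.0496453.
P(X > 24.8) = e^(−0.0496453·24.8) = e^(−1.2312) ≈ 0.2919.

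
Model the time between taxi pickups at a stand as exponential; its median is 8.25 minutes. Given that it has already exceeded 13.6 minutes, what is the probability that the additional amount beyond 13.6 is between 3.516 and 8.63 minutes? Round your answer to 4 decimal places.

0.2599

For an exponential, median = ln(2)/λ, so λ = ln 2 / 8.25 = 0.0840178 per minute.
Memoryless: the residual past 13.6 is again Exp(λ).
P(3.516 < residual < 8.63) = e^(−λ·3.516) − e^(−λ·8.63) = 0.74423 − 0.48429 ≈ 0.2599.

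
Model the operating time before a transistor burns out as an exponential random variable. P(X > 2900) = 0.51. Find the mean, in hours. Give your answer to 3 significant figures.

e^(−λ·2900) = 0.51 ⇒ λ = −ln(0.51)/2900 = 0.000232188.
Mean = 1/λ = 4306.86 hours.

4310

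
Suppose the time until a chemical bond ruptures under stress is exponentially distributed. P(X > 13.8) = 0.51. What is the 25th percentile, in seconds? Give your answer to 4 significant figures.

e^(−λ·13.8) = 0.51 ⇒ λ = −ln(0.51)/13.8 = 0.0487931.
25th percentile: 1 − e^(−λt) = 0.25, t = −ln(0.75)/λ = 5.89596 seconds.

5.896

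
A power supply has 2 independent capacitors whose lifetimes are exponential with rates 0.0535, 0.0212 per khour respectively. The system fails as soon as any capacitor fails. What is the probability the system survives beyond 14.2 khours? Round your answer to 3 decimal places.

The time to first failure is exponential with rate Σλ = 0.0535 + 0.0212 = 0.0747.
P(min > 14.2) = e^(−0.0747·14.2) = e^(−1.0607) ≈ 0.346.

0.346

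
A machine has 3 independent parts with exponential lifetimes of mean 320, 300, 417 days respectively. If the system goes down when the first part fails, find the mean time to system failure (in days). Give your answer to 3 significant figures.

The first failure time is exponential with rate Σλ_i = 1/320 + 1/300 + 1/417 = 0.00885641 per day.
E[min] = 1/Σλ = 1/0.00885641 = 112.913 days.

113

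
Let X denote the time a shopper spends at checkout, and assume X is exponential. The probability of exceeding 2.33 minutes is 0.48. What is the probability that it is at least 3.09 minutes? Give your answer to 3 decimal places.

0.378

e^(−λ·2.33) = 0.48 ⇒ λ = −ln(0.48)/2.33 = 0.315008.
P(X > 3.09) = e^(−0.315008·3.09) = e^(−0.97338) ≈ 0.378.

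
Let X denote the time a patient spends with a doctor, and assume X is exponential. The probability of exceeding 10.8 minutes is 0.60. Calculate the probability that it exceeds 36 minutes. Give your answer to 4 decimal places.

0.1822

e^(−λ·10.8) = 0.60 ⇒ λ = −ln(0.60)/10.8 = 0.0472987.
P(X > 36) = e^(−0.0472987·36) = e^(−1.7028) ≈ 0.1822.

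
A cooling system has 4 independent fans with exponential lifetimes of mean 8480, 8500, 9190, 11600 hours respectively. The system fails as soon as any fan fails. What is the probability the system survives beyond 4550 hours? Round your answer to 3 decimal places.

0.141

The first failure time is exponential with rate Σλ_i = 1/8480 + 1/8500 + 1/9190 + 1/11600 = 0.000430592 per hour.
P(min > 4550) = e^(−0.000430592·4550) = e^(−1.9592) ≈ 0.141.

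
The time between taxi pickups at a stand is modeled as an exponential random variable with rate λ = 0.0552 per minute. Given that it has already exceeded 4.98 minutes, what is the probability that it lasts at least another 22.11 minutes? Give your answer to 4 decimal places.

0.2951

The exponential is memoryless, so the remaining time is again Exp(λ): the condition X > 4.98 is irrelevant.
P(X > 22.11) = e^(−1.2205) ≈ 0.2951.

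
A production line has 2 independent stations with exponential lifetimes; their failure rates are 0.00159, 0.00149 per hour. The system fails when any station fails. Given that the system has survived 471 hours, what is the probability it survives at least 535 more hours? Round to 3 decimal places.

0.192

Time to first failure ~ Exp(Σλ) with Σλ = 0.00308.
By memorylessness, P(T > 471+535 | T > 471) = P(T > 535) = e^(−0.00308·535) ≈ 0.192.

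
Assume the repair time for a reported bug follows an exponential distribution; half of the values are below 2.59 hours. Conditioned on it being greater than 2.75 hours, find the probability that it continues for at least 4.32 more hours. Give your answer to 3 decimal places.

For an exponential, median = ln(2)/λ, so λ = ln 2 / 2.59 = 0.267624 per hour.
The exponential is memoryless, so the remaining time is again Exp(λ): the condition X > 2.75 is irrelevant.
P(X > 4.32) = e^(−1.1561) ≈ 0.315.

0.315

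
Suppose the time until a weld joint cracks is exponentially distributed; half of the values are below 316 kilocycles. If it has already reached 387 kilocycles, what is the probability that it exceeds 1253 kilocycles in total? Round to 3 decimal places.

0.150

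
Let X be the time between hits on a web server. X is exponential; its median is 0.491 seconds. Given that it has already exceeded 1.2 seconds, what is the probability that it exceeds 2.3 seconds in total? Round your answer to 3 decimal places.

For an exponential, median = ln(2)/λ, so λ = ln 2 / 0.491 = 1.41171 per second.
P(X > s+t | X > s) = e^(−λ(s+t))/e^(−λs) = e^(−λt), independent of s = 1.2.
P(X > 1.1) = e^(−1.5529) ≈ 0.212.

0.212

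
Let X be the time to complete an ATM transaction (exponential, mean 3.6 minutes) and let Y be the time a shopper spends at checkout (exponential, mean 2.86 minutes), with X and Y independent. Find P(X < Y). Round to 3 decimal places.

λ_1 = 1/3.6 = 0.277778, λ_2 = 1/2.86 = 0.34965.
For independent exponentials, P(X < Y) = λ_1/(λ_1+λ_2) = 0.277778/0.627428 ≈ 0.443.

0.443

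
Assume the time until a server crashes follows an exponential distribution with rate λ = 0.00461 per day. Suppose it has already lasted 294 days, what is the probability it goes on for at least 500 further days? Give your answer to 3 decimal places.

0.100

The exponential is memoryless, so the remaining time is again Exp(λ): the condition X > 294 is irrelevant.
P(X > 500) = e^(−2.305) ≈ 0.100.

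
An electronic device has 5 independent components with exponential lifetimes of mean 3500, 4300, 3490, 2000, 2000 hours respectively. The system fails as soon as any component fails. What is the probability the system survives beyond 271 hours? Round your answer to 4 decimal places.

0.6132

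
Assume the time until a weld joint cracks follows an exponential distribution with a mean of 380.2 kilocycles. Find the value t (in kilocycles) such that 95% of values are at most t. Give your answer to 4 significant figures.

The rate is λ = 1/380.2 = 0.00263019 per kilocycle.
Set 1 − e^(−λt) = 0.95, so t = −ln(0.05)/λ = 2.9957/0.00263019 ≈ 1138.98 kilocycles.

1139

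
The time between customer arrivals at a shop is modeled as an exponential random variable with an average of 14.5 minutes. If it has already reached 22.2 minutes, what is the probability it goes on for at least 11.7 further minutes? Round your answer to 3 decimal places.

The rate is λ = 1/14.5 = 0.0689655 per minute.
The exponential is memoryless, so the remaining time is again Exp(λ): the condition X > 22.2 is irrelevant.
P(X > 11.7) = e^(−0.8069) ≈ 0.446.

0.446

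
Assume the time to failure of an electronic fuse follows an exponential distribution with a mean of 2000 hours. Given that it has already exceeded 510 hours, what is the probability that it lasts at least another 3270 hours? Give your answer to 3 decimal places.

The rate is λ = 1/2000 = 0.0005 per hour.
P(X > s+t | X > s) = e^(−λ(s+t))/e^(−λs) = e^(−λt), independent of s = 510.
P(X > 3270) = e^(−1.635) ≈ 0.195.

0.195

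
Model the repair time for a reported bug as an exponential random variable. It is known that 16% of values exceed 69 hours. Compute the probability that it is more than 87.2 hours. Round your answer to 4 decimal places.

0.0987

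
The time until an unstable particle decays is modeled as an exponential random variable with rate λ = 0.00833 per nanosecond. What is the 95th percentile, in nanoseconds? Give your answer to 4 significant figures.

Set 1 − e^(−λt) = 0.95, so t = −ln(0.05)/λ = 2.9957/0.00833 ≈ 359.632 nanoseconds.

359.6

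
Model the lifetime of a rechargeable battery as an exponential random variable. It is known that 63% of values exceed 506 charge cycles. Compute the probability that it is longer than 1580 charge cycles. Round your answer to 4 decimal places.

e^(−λ·506) = 0.63 ⇒ λ = −ln(0.63)/506 = 0.000913114.
P(X > 1580) = e^(−0.000913114·1580) = e^(−1.4427) ≈ 0.2363.

0.2363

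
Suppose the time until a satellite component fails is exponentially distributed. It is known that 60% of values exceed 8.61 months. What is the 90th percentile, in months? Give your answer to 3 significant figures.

38.8

e^(−λ·8.61) = 0.60 ⇒ λ = −ln(0.60)/8.61 = 0.0593293.
90th percentile: 1 − e^(−λt) = 0.9, t = −ln(0.1)/λ = 38.8102 months.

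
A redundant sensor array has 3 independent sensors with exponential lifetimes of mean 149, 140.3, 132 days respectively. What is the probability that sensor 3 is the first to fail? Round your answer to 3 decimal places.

0.354

Rates: λ_i = 1/mean_i → 0.00671141, 0.00712758, 0.00757576; Σλ = 0.0214148.
P(sensor 3 first) = λ_3/Σλ = 0.00757576/0.0214148 ≈ 0.354.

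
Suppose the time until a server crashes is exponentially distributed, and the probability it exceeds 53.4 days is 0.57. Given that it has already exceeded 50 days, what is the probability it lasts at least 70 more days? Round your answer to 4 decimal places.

0.4786

From e^(−λ·53.4) = 0.57, λ = −ln(0.57)/53.4 = 0.0105266.
Memoryless: P(X > 50+70 | X > 50) = P(X > 70) = e^(−0.0105266·70) ≈ 0.4786.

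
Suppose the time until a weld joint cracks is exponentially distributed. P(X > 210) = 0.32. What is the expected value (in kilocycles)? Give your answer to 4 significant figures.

184.3

e^(−λ·210) = 0.32 ⇒ λ = −ln(0.32)/210 = 0.00542588.
Mean = 1/λ = 184.302 kilocycles.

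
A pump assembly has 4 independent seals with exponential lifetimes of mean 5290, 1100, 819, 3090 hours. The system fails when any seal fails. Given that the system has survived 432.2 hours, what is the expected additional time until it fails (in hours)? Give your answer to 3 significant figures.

First-failure rate Σλ = 1/5290 + 1/1100 + 1/819 + 1/3090 = 0.00264275.
By memorylessness the expected residual is 1/Σλ = 378.393 hours, regardless of the 432.2 already elapsed.

378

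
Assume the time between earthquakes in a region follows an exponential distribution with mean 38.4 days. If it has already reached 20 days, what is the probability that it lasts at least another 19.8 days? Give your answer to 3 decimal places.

The rate is λ = 1/38.4 = 0.0260417 per day.
P(X > s+t | X > s) = e^(−λ(s+t))/e^(−λs) = e^(−λt), independent of s = 20.
P(X > 19.8) = e^(−0.51562) ≈ 0.597.

0.597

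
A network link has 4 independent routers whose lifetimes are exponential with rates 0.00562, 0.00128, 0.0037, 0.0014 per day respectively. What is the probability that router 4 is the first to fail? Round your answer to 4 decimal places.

The time to first failure is exponential with rate Σλ = 0.00562 + 0.00128 + 0.0037 + 0.0014 = 0.012.
P(router 4 first) = λ_4/Σλ = 0.0014/0.012 ≈ 0.1167.

0.1167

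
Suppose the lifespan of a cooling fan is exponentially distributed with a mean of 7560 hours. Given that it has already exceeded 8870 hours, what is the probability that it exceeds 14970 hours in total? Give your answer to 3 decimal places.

The rate is λ = 1/7560 = 0.000132275 per hour.
The exponential is memoryless, so the remaining time is again Exp(λ): the condition X > 8870 is irrelevant.
P(X > 6100) = e^(−0.80688) ≈ 0.446.

0.446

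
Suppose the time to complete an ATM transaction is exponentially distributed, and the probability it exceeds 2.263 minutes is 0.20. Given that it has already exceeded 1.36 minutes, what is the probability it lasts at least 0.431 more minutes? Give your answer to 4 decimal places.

From e^(−λ·2.263) = 0.20, λ = −ln(0.20)/2.263 = 0.711197.
Memoryless: P(X > 1.36+0.431 | X > 1.36) = P(X > 0.431) = e^(−0.711197·0.431) ≈ 0.7360.

0.7360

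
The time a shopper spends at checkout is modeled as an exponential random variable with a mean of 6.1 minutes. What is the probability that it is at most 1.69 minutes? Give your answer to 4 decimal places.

The rate is λ = 1/6.1 = 0.163934 per minute.
P(X ≤ 1.69) = 1 − e^(−λ·1.69) = 1 − e^(−0.27705) ≈ 0.2420.

0.2420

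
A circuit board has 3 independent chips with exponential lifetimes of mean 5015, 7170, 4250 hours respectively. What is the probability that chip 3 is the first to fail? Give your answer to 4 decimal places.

0.4098

Rates: λ_i = 1/mean_i → 0.000199402, 0.00013947, 0.000235294; Σλ = 0.000574166.
P(chip 3 first) = λ_3/Σλ = 0.000235294/0.000574166 ≈ 0.4098.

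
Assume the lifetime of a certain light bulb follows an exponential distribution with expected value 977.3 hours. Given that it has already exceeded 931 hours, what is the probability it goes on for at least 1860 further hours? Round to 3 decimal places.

The rate is λ = 1/977.3 = 0.00102323 per hour.
P(X > s+t | X > s) = e^(−λ(s+t))/e^(−λs) = e^(−λt), independent of s = 931.
P(X > 1860) = e^(−1.9032) ≈ 0.149.

0.149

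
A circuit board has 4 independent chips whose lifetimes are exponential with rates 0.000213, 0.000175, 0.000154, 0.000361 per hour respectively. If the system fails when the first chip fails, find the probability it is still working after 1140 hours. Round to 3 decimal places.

The time to first failure is exponential with rate Σλ = 0.000213 + 0.000175 + 0.000154 + 0.000361 = 0.000903.
P(min > 1140) = e^(−0.000903·1140) = e^(−1.0294) ≈ 0.357.

0.357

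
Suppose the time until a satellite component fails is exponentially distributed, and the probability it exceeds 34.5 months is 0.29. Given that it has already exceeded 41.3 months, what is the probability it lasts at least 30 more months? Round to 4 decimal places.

0.3408

From e^(−λ·34.5) = 0.29, λ = −ln(0.29)/34.5 = 0.0358804.
Memoryless: P(X > 41.3+30 | X > 41.3) = P(X > 30) = e^(−0.0358804·30) ≈ 0.3408.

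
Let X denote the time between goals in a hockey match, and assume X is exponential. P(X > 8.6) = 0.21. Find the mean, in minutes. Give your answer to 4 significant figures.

5.511

e^(−λ·8.6) = 0.21 ⇒ λ = −ln(0.21)/8.6 = 0.181471.
Mean = 1/λ = 5.51053 minutes.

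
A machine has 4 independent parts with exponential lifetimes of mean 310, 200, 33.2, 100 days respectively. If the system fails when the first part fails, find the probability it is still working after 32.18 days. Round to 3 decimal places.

The first failure time is exponential with rate Σλ_i = 1/310 + 1/200 + 1/33.2 + 1/100 = 0.0483463 per day.
P(min > 32.18) = e^(−0.0483463·32.18) = e^(−1.5558) ≈ 0.211.

0.211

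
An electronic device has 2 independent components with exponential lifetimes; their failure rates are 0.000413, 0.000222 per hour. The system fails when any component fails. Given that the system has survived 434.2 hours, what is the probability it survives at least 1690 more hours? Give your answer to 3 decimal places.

0.342

Time to first failure ~ Exp(Σλ) with Σλ = 0.000635.
By memorylessness, P(T > 434.2+1690 | T > 434.2) = P(T > 1690) = e^(−0.000635·1690) ≈ 0.342.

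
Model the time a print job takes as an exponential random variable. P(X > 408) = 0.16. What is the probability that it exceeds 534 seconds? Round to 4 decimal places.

e^(−λ·408) = 0.16 ⇒ λ = −ln(0.16)/408 = 0.00449162.
P(X > 534) = e^(−0.00449162·534) = e^(−2.3985) ≈ 0.0909.

0.0909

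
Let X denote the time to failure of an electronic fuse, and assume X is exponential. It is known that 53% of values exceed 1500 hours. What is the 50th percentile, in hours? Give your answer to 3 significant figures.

e^(−λ·1500) = 0.53 ⇒ λ = −ln(0.53)/1500 = 0.000423252.
50th percentile: 1 − e^(−λt) = 0.5, t = −ln(0.5)/λ = 1637.67 hours.

1640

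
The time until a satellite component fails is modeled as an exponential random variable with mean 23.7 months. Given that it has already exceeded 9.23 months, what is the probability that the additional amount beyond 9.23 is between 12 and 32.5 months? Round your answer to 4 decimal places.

0.3489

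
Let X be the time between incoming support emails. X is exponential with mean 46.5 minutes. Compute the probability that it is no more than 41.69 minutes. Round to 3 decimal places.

0.592

The rate is λ = 1/46.5 = 0.0215054 per minute.
P(X ≤ 41.69) = 1 − e^(−λ·41.69) = 1 − e^(−0.89656) ≈ 0.592.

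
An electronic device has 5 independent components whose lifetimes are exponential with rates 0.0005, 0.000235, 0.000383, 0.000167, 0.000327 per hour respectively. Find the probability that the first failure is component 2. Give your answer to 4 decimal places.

0.1458

The time to first failure is exponential with rate Σλ = 0.0005 + 0.000235 + 0.000383 + 0.000167 + 0.000327 = 0.001612.
P(component 2 first) = λ_2/Σλ = 0.000235/0.001612 ≈ 0.1458.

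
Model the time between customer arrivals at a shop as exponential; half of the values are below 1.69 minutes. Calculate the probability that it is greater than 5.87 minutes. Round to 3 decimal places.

For an exponential, median = ln(2)/λ, so λ = ln 2 / 1.69 = 0.410146 per minute.
P(X > 5.87) = e^(−λ·5.87) = e^(−2.4076) ≈ 0.090.

0.090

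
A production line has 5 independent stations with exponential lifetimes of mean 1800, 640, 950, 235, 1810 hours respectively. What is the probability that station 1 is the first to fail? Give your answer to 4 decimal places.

Rates: λ_i = 1/mean_i → 0.000555556, 0.0015625, 0.00105263, 0.00425532, 0.000552486; Σλ = 0.00797849.
P(station 1 first) = λ_1/Σλ = 0.000555556/0.00797849 ≈ 0.0696.

0.0696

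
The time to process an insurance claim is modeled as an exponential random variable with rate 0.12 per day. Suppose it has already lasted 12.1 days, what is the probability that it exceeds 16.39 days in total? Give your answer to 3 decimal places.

0.598

The exponential is memoryless, so the remaining time is again Exp(λ): the condition X > 12.1 is irrelevant.
P(X > 4.29) = e^(−0.5148) ≈ 0.598.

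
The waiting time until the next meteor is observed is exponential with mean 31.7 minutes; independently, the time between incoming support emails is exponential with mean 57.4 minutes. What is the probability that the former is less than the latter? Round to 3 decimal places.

λ_1 = 1/31.7 = 0.0315457, λ_2 = 1/57.4 = 0.0174216.
For independent exponentials, P(the former < the latter) = λ_1/(λ_1+λ_2) = 0.0315457/0.0489673 ≈ 0.644.

0.644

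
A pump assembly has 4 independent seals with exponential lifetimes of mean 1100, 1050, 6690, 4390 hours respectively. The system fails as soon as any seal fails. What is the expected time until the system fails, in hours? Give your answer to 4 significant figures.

446.7

The first failure time is exponential with rate Σλ_i = 1/1100 + 1/1050 + 1/6690 + 1/4390 = 0.00223874 per hour.
E[min] = 1/Σλ = 1/0.00223874 = 446.68 hours.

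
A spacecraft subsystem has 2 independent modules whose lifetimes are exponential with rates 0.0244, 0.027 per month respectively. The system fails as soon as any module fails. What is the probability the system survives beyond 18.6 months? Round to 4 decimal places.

0.3844

The time to first failure is exponential with rate Σλ = 0.0244 + 0.027 = 0.0514.
P(min > 18.6) = e^(−0.0514·18.6) = e^(−0.95604) ≈ 0.3844.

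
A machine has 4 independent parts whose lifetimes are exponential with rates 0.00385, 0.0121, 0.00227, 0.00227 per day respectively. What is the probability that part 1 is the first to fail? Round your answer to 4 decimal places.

The time to first failure is exponential with rate Σλ = 0.00385 + 0.0121 + 0.00227 + 0.00227 = 0.02049.
P(part 1 first) = λ_1/Σλ = 0.00385/0.02049 ≈ 0.1879.

0.1879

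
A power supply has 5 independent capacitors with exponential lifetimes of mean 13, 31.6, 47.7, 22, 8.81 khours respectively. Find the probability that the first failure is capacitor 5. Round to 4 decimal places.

0.3934

Rates: λ_i = 1/mean_i → 0.0769231, 0.0316456, 0.0209644, 0.0454545, 0.113507; Σλ = 0.288495.
P(capacitor 5 first) = λ_5/Σλ = 0.113507/0.288495 ≈ 0.3934.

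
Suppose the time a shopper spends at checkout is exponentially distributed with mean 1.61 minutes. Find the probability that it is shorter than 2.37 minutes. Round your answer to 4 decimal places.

0.7705

The rate is λ = 1/1.61 = 0.621118 per minute.
P(X ≤ 2.37) = 1 − e^(−λ·2.37) = 1 − e^(−1.472) ≈ 0.7705.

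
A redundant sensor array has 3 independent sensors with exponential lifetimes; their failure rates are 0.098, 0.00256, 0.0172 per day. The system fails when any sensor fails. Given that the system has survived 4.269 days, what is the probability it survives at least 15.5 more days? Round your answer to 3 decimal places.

0.161

Time to first failure ~ Exp(Σλ) with Σλ = 0.11776.
By memorylessness, P(T > 4.269+15.5 | T > 4.269) = P(T > 15.5) = e^(−0.11776·15.5) ≈ 0.161.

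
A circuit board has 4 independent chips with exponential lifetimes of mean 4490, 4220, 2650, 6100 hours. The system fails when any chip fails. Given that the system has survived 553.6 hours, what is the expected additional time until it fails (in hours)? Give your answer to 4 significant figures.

999.0

First-failure rate Σλ = 1/4490 + 1/4220 + 1/2650 + 1/6100 = 0.00100098.
By memorylessness the expected residual is 1/Σλ = 999.024 hours, regardless of the 553.6 already elapsed.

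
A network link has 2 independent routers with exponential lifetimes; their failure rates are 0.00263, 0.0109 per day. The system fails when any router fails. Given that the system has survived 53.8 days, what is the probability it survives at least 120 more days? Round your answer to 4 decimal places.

Time to first failure ~ Exp(Σλ) with Σλ = 0.01353.
By memorylessness, P(T > 53.8+120 | T > 53.8) = P(T > 120) = e^(−0.01353·120) ≈ 0.1972.

0.1972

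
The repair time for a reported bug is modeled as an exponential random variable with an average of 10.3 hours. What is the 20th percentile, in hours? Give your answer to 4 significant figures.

The rate is λ = 1/10.3 = 0.0970874 per hour.
Set 1 − e^(−λt) = 0.2, so t = −ln(0.8)/λ = 0.22314/0.0970874 ≈ 2.29838 hours.

2.298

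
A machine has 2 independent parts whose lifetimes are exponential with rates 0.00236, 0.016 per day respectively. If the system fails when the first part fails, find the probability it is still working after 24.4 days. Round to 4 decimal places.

The time to first failure is exponential with rate Σλ = 0.00236 + 0.016 = 0.01836.
P(min > 24.4) = e^(−0.01836·24.4) = e^(−0.44798) ≈ 0.6389.

0.6389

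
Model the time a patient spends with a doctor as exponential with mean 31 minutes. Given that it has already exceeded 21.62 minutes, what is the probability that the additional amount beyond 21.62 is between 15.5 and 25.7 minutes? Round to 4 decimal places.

The rate is λ = 1/31 = 0.0322581 per minute.
Memoryless: the residual past 21.62 is again Exp(λ).
P(15.5 < residual < 25.7) = e^(−λ·15.5) − e^(−λ·25.7) = 0.60653 − 0.43647 ≈ 0.1701.

0.1701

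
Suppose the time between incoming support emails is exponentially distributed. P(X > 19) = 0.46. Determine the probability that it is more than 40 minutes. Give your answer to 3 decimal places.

0.195

e^(−λ·19) = 0.46 ⇒ λ = −ln(0.46)/19 = 0.0408699.
P(X > 40) = e^(−0.0408699·40) = e^(−1.6348) ≈ 0.195.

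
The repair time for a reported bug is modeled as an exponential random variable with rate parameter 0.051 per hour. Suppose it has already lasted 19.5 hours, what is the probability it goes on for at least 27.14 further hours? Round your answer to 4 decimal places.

0.2505

P(X > s+t | X > s) = e^(−λ(s+t))/e^(−λs) = e^(−λt), independent of s = 19.5.
P(X > 27.14) = e^(−1.3841) ≈ 0.2505.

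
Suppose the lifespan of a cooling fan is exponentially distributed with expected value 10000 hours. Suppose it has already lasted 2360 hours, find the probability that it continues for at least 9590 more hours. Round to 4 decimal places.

The rate is λ = 1/10000 = 0.0001 per hour.
P(X > s+t | X > s) = e^(−λ(s+t))/e^(−λs) = e^(−λt), independent of s = 2360.
P(X > 9590) = e^(−0.959) ≈ 0.3833.

0.3833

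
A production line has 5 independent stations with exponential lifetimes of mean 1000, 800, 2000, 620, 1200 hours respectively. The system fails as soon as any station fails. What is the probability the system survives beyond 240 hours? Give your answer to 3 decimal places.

The first failure time is exponential with rate Σλ_i = 1/1000 + 1/800 + 1/2000 + 1/620 + 1/1200 = 0.00519624 per hour.
P(min > 240) = e^(−0.00519624·240) = e^(−1.2471) ≈ 0.287.

0.287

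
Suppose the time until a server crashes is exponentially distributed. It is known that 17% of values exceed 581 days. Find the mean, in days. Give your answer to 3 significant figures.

328

e^(−λ·581) = 0.17 ⇒ λ = −ln(0.17)/581 = 0.00304984.
Mean = 1/λ = 327.886 days.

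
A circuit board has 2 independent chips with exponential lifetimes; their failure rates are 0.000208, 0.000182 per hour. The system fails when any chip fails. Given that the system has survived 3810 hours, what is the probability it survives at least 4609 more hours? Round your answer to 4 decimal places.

Time to first failure ~ Exp(Σλ) with Σλ = 0.00039.
By memorylessness, P(T > 3810+4609 | T > 3810) = P(T > 4609) = e^(−0.00039·4609) ≈ 0.1657.

0.1657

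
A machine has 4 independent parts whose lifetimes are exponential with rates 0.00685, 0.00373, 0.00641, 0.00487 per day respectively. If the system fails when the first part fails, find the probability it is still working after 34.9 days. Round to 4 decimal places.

0.4663

The time to first failure is exponential with rate Σλ = 0.00685 + 0.00373 + 0.00641 + 0.00487 = 0.02186.
P(min > 34.9) = e^(−0.02186·34.9) = e^(−0.76291) ≈ 0.4663.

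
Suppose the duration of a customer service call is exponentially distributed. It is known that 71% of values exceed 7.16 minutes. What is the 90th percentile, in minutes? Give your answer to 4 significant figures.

e^(−λ·7.16) = 0.71 ⇒ λ = −ln(0.71)/7.16 = 0.0478338.
90th percentile: 1 − e^(−λt) = 0.9, t = −ln(0.1)/λ = 48.1372 minutes.

48.14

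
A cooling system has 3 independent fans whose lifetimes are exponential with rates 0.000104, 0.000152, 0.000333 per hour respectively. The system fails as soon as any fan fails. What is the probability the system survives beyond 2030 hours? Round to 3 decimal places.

The time to first failure is exponential with rate Σλ = 0.000104 + 0.000152 + 0.000333 = 0.000589.
P(min > 2030) = e^(−0.000589·2030) = e^(−1.1957) ≈ 0.303.

0.303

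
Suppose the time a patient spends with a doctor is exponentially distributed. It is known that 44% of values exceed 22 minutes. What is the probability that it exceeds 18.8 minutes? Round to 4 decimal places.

0.4958

e^(−λ·22) = 0.44 ⇒ λ = −ln(0.44)/22 = 0.0373173.
P(X > 18.8) = e^(−0.0373173·18.8) = e^(−0.70157) ≈ 0.4958.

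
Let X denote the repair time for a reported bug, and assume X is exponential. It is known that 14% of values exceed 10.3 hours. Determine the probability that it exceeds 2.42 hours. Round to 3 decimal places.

e^(−λ·10.3) = 0.14 ⇒ λ = −ln(0.14)/10.3 = 0.190885.
P(X > 2.42) = e^(−0.190885·2.42) = e^(−0.46194) ≈ 0.630.

0.630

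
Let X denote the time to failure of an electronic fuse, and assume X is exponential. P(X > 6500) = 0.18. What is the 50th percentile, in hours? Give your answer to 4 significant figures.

2627

e^(−λ·6500) = 0.18 ⇒ λ = −ln(0.18)/6500 = 0.000263815.
50th percentile: 1 − e^(−λt) = 0.5, t = −ln(0.5)/λ = 2627.4 hours.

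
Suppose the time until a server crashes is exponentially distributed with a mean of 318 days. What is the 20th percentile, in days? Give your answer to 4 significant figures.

The rate is λ = 1/318 = 0.00314465 per day.
Set 1 − e^(−λt) = 0.2, so t = −ln(0.8)/λ = 0.22314/0.00314465 ≈ 70.9596 days.

70.96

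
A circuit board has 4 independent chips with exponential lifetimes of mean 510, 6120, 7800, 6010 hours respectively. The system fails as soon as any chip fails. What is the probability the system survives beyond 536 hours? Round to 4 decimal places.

The first failure time is exponential with rate Σλ_i = 1/510 + 1/6120 + 1/7800 + 1/6010 = 0.00241878 per hour.
P(min > 536) = e^(−0.00241878·536) = e^(−1.2965) ≈ 0.2735.

0.2735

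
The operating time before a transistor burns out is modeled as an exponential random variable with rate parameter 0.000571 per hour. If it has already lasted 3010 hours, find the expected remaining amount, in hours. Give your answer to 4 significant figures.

1751

By memorylessness, the remaining amount past any threshold is again Exp(λ) with mean 1/λ = 1751.31 hours.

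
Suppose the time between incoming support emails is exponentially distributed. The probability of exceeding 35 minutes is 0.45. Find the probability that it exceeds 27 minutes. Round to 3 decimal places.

0.540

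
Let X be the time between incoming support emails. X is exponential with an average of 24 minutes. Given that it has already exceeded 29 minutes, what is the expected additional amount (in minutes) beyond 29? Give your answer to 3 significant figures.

24.0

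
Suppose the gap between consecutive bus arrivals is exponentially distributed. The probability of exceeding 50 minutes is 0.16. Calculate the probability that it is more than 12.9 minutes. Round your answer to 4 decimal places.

0.6233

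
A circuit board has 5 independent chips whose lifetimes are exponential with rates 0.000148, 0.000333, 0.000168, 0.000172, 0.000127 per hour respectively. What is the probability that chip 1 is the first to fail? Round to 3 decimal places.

0.156

The time to first failure is exponential with rate Σλ = 0.000148 + 0.000333 + 0.000168 + 0.000172 + 0.000127 = 0.000948.
P(chip 1 first) = λ_1/Σλ = 0.000148/0.000948 ≈ 0.156.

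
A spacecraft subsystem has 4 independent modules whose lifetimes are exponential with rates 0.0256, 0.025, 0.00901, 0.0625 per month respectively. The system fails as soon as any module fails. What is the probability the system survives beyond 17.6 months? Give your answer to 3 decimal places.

0.117

The time to first failure is exponential with rate Σλ = 0.0256 + 0.025 + 0.00901 + 0.0625 = 0.12211.
P(min > 17.6) = e^(−0.12211·17.6) = e^(−2.1491) ≈ 0.117.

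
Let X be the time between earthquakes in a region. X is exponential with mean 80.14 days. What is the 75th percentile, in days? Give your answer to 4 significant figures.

The rate is λ = 1/80.14 = 0.0124782 per day.
Set 1 − e^(−λt) = 0.75, so t = −ln(0.25)/λ = 1.3863/0.0124782 ≈ 111.098 days.

111.1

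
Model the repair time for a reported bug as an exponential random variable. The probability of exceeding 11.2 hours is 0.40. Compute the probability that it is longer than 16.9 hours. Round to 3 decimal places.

0.251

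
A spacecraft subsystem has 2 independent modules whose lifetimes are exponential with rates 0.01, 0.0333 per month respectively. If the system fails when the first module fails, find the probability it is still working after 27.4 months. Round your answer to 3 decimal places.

The time to first failure is exponential with rate Σλ = 0.01 + 0.0333 = 0.0433.
P(min > 27.4) = e^(−0.0433·27.4) = e^(−1.1864) ≈ 0.305.

0.305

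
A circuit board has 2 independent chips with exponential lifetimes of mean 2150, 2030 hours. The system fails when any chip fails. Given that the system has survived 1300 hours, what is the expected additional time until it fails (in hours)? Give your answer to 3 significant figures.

1040

First-failure rate Σλ = 1/2150 + 1/2030 = 0.000957727.
By memorylessness the expected residual is 1/Σλ = 1044.14 hours, regardless of the 1300 already elapsed.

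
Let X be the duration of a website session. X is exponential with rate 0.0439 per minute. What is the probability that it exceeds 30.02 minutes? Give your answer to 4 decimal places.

0.2677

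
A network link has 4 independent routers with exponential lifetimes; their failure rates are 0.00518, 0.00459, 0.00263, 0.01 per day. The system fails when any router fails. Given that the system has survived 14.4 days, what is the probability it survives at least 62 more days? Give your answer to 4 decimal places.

0.2494

Time to first failure ~ Exp(Σλ) with Σλ = 0.0224.
By memorylessness, P(T > 14.4+62 | T > 14.4) = P(T > 62) = e^(−0.0224·62) ≈ 0.2494.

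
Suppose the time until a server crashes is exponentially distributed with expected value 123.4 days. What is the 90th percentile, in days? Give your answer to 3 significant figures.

284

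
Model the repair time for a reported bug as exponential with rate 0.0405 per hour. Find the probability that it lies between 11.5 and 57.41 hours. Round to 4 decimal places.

0.5299

P(11.5 < X < 57.41) = e^(−λ·11.5) − e^(−λ·57.41) = 0.62766 − 0.09777 ≈ 0.5299.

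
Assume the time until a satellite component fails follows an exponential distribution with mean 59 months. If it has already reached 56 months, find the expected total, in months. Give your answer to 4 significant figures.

115.0

The rate is λ = 1/59 = 0.0169492 per month.
By memorylessness, E[X | X > 56] = 56 + 1/λ = 56 + 59 = 115 months.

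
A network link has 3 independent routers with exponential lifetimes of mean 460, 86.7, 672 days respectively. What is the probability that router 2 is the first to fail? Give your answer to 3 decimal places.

Rates: λ_i = 1/mean_i → 0.00217391, 0.011534, 0.0014881; Σλ = 0.015196.
P(router 2 first) = λ_2/Σλ = 0.011534/0.015196 ≈ 0.759.

0.759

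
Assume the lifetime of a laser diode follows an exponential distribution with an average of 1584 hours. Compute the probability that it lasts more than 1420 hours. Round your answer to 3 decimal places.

0.408

The rate is λ = 1/1584 = 0.000631313 per hour.
P(X > 1420) = e^(−λ·1420) = e^(−0.89646) ≈ 0.408.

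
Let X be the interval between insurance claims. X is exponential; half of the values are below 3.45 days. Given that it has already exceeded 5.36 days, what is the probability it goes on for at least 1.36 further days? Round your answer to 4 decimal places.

0.7609

For an exponential, median = ln(2)/λ, so λ = ln 2 / 3.45 = 0.200912 per day.
P(X > s+t | X > s) = e^(−λ(s+t))/e^(−λs) = e^(−λt), independent of s = 5.36.
P(X > 1.36) = e^(−0.27324) ≈ 0.7609.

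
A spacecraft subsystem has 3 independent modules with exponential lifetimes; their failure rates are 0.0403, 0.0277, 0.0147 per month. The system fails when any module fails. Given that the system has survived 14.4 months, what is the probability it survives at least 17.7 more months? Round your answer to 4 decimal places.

0.2314

Time to first failure ~ Exp(Σλ) with Σλ = 0.0827.
By memorylessness, P(T > 14.4+17.7 | T > 14.4) = P(T > 17.7) = e^(−0.0827·17.7) ≈ 0.2314.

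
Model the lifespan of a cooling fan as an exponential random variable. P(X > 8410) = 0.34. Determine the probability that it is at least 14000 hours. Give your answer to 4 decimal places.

e^(−λ·8410) = 0.34 ⇒ λ = −ln(0.34)/8410 = 0.000128277.
P(X > 14000) = e^(−0.000128277·14000) = e^(−1.7959) ≈ 0.1660.

0.1660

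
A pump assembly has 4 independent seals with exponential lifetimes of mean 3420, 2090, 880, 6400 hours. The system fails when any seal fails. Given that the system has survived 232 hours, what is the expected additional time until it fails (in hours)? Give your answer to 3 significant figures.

485

First-failure rate Σλ = 1/3420 + 1/2090 + 1/880 + 1/6400 = 0.00206348.
By memorylessness the expected residual is 1/Σλ = 484.618 hours, regardless of the 232 already elapsed.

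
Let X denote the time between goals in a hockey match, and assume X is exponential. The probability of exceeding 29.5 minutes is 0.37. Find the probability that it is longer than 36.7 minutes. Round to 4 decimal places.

e^(−λ·29.5) = 0.37 ⇒ λ = −ln(0.37)/29.5 = 0.0337035.
P(X > 36.7) = e^(−0.0337035·36.7) = e^(−1.2369) ≈ 0.2903.

0.2903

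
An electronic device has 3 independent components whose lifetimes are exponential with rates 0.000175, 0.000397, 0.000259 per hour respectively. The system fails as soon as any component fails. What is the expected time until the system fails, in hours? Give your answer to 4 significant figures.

1203

The time to first failure is exponential with rate Σλ = 0.000175 + 0.000397 + 0.000259 = 0.000831.
E[min] = 1/Σλ = 1/0.000831 = 1203.37 hours.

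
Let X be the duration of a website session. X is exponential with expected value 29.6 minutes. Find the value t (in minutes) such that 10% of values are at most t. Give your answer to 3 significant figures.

3.12

The rate is λ = 1/29.6 = 0.0337838 per minute.
Set 1 − e^(−λt) = 0.1, so t = −ln(0.9)/λ = 0.10536/0.0337838 ≈ 3.11867 minutes.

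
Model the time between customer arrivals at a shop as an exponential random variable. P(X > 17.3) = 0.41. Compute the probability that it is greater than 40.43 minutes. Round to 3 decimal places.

0.124

e^(−λ·17.3) = 0.41 ⇒ λ = −ln(0.41)/17.3 = 0.0515375.
P(X > 40.43) = e^(−0.0515375·40.43) = e^(−2.0837) ≈ 0.124.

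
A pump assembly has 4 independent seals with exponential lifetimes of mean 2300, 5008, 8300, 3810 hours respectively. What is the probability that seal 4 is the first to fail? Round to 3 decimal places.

0.258

Rates: λ_i = 1/mean_i → 0.000434783, 0.000199681, 0.000120482, 0.000262467; Σλ = 0.00101741.
P(seal 4 first) = λ_4/Σλ = 0.000262467/0.00101741 ≈ 0.258.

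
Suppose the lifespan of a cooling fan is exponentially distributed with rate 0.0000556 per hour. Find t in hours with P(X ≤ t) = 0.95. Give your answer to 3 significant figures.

Set 1 − e^(−λt) = 0.95, so t = −ln(0.05)/λ = 2.9957/0.0000556 ≈ 53880.1 hours.

53900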